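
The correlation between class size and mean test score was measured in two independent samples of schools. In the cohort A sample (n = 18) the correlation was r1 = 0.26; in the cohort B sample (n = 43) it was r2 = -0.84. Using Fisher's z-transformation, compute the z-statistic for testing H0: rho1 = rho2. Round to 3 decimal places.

4.912

Fisher z-transforms: z1 = atanh(0.26) = 0.266108, z2 = atanh(-0.84) = -1.221174; difference d = 1.487282
Var(d) = 1/15 + 1/40 = 0.0666667 + 0.0250000 = 0.0916667
z = d/√Var(d) = 1.487282 / √0.0916667 = 1.487282 / 0.302765 = 4.912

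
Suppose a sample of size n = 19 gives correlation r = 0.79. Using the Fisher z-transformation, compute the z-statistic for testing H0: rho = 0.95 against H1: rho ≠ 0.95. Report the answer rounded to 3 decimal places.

-3.041

Fisher z: atanh(0.79) = 1.071432, atanh(0.95) = 1.831781
z = (z_r − z_0)·√(n−3) = (1.071432 − 1.831781)·√16 = -0.760349 · 4.000000 = -3.041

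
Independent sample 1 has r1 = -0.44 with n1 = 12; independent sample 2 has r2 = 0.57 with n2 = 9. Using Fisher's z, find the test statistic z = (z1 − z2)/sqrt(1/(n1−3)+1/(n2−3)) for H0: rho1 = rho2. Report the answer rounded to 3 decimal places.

Fisher z-transforms: z1 = atanh(-0.44) = -0.472231, z2 = atanh(0.57) = 0.647523; difference d = -1.119754
Var(d) = 1/9 + 1/6 = 0.1111111 + 0.1666667 = 0.2777778
z = d/√Var(d) = -1.119754 / √0.2777778 = -1.119754 / 0.527046 = -2.125

-2.125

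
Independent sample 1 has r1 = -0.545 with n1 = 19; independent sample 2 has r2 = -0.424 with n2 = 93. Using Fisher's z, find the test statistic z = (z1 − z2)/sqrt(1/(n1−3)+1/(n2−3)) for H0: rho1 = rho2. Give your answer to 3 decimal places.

Fisher z-transforms: z1 = atanh(-0.545) = -0.611241, z2 = atanh(-0.424) = -0.452559; difference d = -0.158682
Var(d) = 1/16 + 1/90 = 0.0625000 + 0.0111111 = 0.0736111
z = d/√Var(d) = -0.158682 / √0.0736111 = -0.158682 / 0.271314 = -0.585

-0.585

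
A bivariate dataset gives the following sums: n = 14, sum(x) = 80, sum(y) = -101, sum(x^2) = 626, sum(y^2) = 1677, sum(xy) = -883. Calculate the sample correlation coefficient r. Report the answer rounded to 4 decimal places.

S_xy = nΣxy − ΣxΣy = 14·(-883) − 80·(-101) = -12362 − (-8080) = -4282
S_xx = nΣx² − (Σx)² = 14·626 − 80² = 8764 − 6400 = 2364
S_yy = nΣy² − (Σy)² = 14·1677 − (-101)² = 23478 − 10201 = 13277
r = S_xy / √(S_xx·S_yy) = -4282 / √(2364·13277) = -4282 / √31386828 = -4282 / 5602.3948 = -0.7643

-0.7643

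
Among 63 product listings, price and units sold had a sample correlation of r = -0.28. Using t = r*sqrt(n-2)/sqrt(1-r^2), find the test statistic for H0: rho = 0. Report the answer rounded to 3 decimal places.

1 − r² = 1 − 0.0784 = 0.9216;  √(1−r²) = 0.960000
√(n−2) = √61 = 7.810250
t = r·√(n−2)/√(1−r²) = -0.28 · 7.810250 / 0.960000 = -2.278

-2.278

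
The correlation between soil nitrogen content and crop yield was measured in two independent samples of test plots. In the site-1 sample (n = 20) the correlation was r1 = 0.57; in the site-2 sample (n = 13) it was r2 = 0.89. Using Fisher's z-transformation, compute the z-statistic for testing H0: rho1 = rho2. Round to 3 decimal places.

z1 = atanh(0.57) = 0.647523,  z2 = atanh(0.89) = 1.421926
SE = √(1/(n1−3) + 1/(n2−3)) = √(1/17 + 1/10) = √(0.0588235 + 0.1000000) = √0.1588235 = 0.398527
z = (z1 − z2)/SE = (0.647523 − 1.421926) / 0.398527 = -0.774403 / 0.398527 = -1.943

-1.943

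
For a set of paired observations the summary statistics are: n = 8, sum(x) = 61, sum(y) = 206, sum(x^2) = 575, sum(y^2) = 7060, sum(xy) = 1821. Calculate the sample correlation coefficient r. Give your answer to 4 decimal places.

Numerator: nΣxy − (Σx)(Σy) = 8·1821 − (61)(206) = 2002
Denominator: √[(nΣx²−(Σx)²)(nΣy²−(Σy)²)]
  nΣx²−(Σx)² = 8·575 − 3721 = 879;  nΣy²−(Σy)² = 8·7060 − 42436 = 14044
  √(879·14044) = √12344676 = 3513.4991
r = 2002 / 3513.4991 = 0.5698

0.5698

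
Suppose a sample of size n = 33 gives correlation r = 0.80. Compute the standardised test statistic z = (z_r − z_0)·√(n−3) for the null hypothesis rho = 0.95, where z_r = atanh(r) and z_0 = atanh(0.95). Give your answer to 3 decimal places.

-4.016

z_r = atanh(0.80) = 1.098612,  z_0 = atanh(0.95) = 1.831781
SE = 1/√(n−3) = 1/√30 = 0.182574
z = (z_r − z_0)/SE = (1.098612 − 1.831781) / 0.182574 = -0.733169 / 0.182574 = -4.016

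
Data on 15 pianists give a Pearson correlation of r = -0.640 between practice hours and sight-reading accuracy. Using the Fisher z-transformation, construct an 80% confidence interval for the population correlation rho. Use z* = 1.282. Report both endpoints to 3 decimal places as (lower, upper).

(-0.810, -0.370)

z_r = atanh(-0.640) = -0.758174;  SE = 1/√(n−3) = 1/√12 = 0.288675
z-limits: -0.758174 ± 1.282·0.288675 = -0.758174 ± 0.370081 = [-1.128255, -0.388093]
ρ-limits: (tanh -1.128255, tanh -0.388093) = (-0.810, -0.370)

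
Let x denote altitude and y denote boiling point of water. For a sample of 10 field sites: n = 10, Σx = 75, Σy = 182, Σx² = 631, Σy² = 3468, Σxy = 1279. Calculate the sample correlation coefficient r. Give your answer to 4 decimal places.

-0.8330

S_xy = nΣxy − ΣxΣy = 10·1279 − 75·182 = 12790 − 13650 = -860
S_xx = nΣx² − (Σx)² = 10·631 − 75² = 6310 − 5625 = 685
S_yy = nΣy² − (Σy)² = 10·3468 − 182² = 34680 − 33124 = 1556
r = S_xy / √(S_xx·S_yy) = -860 / √(685·1556) = -860 / √1065860 = -860 / 1032.4050 = -0.8330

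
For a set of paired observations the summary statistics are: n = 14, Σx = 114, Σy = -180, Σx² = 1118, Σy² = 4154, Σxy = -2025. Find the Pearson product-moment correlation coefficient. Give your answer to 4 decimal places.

Numerator: nΣxy − (Σx)(Σy) = 14·(-2025) − (114)(-180) = -7830
Denominator: √[(nΣx²−(Σx)²)(nΣy²−(Σy)²)]
  nΣx²−(Σx)² = 14·1118 − 12996 = 2656;  nΣy²−(Σy)² = 14·4154 − 32400 = 25756
  √(2656·25756) = √68407936 = 8270.9090
r = -7830 / 8270.9090 = -0.9467

-0.9467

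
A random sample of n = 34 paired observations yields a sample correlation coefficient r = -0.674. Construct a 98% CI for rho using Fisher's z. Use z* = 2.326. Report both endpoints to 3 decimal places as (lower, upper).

Fisher z: z_r = atanh(r) = ½·ln((1+(-0.674))/(1−(-0.674))) = -0.818037
SE(z) = 1/√(n−3) = 1/√31 = 0.179605
98% ⇒ z* = 2.326; margin = 2.326·0.179605 = 0.417761
CI on z-scale: (-1.235798, -0.400276)
Back-transform: tanh(-1.235798) = -0.844253, tanh(-0.400276) = -0.380185

(-0.844, -0.380)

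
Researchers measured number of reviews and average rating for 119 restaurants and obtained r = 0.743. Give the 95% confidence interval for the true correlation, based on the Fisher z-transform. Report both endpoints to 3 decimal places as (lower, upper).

(0.650, 0.814)

z_r = atanh(0.743) = 0.957143;  SE = 1/√(n−3) = 1/√116 = 0.092848
z-limits: 0.957143 ± 1.960·0.092848 = 0.957143 ± 0.181982 = [0.775161, 1.139125]
ρ-limits: (tanh 0.775161, tanh 1.139125) = (0.650, 0.814)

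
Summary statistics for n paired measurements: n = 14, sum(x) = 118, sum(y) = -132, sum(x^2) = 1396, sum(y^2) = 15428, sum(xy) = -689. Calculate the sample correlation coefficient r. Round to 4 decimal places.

Numerator: nΣxy − (Σx)(Σy) = 14·(-689) − (118)(-132) = 5930
Denominator: √[(nΣx²−(Σx)²)(nΣy²−(Σy)²)]
  nΣx²−(Σx)² = 14·1396 − 13924 = 5620;  nΣy²−(Σy)² = 14·15428 − 17424 = 198568
  √(5620·198568) = √1115952160 = 33405.8701
r = 5930 / 33405.8701 = 0.1775

0.1775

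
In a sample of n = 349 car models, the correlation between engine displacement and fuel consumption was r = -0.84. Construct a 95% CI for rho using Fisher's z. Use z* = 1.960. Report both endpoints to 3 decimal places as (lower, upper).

z_r = atanh(-0.84) = -1.221174;  SE = 1/√(n−3) = 1/√346 = 0.053760
z-limits: -1.221174 ± 1.960·0.053760 = -1.221174 ± 0.105370 = [-1.326544, -1.115804]
ρ-limits: (tanh -1.326544, tanh -1.115804) = (-0.868, -0.806)

(-0.868, -0.806)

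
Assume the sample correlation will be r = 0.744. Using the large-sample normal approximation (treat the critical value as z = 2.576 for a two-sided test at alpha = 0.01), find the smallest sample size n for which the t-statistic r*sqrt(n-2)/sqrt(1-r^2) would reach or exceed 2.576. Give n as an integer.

Need r·√(n−2)/√(1−r²) ≥ 2.576
√(n−2) ≥ 2.576·√(1−0.553536) / 0.744 = 2.576·0.668180 / 0.744 = 2.3135
n−2 ≥ 5.3523  ⇒  n ≥ 7.3523
Smallest integer n = 8

8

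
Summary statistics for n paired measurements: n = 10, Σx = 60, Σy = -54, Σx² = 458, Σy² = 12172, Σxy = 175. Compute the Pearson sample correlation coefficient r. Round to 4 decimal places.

0.4625

Numerator: nΣxy − (Σx)(Σy) = 10·175 − (60)(-54) = 4990
Denominator: √[(nΣx²−(Σx)²)(nΣy²−(Σy)²)]
  nΣx²−(Σx)² = 10·458 − 3600 = 980;  nΣy²−(Σy)² = 10·12172 − 2916 = 118804
  √(980·118804) = √116427920 = 10790.1770
r = 4990 / 10790.1770 = 0.4625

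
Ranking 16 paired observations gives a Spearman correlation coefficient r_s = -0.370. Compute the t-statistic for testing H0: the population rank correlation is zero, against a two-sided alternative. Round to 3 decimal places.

-1.490

1 − r_s² = 1 − 0.136900 = 0.863100;  √(1−r_s²) = 0.929032
√(n−2) = √14 = 3.741657
t = r_s·√(n−2)/√(1−r_s²) = -0.370 · 3.741657 / 0.929032 = -1.490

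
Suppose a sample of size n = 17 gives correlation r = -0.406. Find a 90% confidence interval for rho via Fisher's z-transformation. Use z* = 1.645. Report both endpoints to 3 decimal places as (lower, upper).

(-0.702, 0.009)

Fisher z: z_r = atanh(r) = ½·ln((1+(-0.406))/(1−(-0.406))) = -0.430812
SE(z) = 1/√(n−3) = 1/√14 = 0.267261
90% ⇒ z* = 1.645; margin = 1.645·0.267261 = 0.439644
CI on z-scale: (-0.870456, 0.008832)
Back-transform: tanh(-0.870456) = -0.701606, tanh(0.008832) = 0.008832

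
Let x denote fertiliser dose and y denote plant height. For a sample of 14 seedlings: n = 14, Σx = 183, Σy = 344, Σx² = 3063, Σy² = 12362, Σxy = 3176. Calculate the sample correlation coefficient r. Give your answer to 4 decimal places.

-0.8154

S_xy = nΣxy − ΣxΣy = 14·3176 − 183·344 = 44464 − 62952 = -18488
S_xx = nΣx² − (Σx)² = 14·3063 − 183² = 42882 − 33489 = 9393
S_yy = nΣy² − (Σy)² = 14·12362 − 344² = 173068 − 118336 = 54732
r = S_xy / √(S_xx·S_yy) = -18488 / √(9393·54732) = -18488 / √514097676 = -18488 / 22673.7221 = -0.8154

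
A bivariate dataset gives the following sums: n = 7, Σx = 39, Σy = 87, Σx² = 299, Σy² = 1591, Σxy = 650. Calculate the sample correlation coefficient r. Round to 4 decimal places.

0.8099

S_xy = nΣxy − ΣxΣy = 7·650 − 39·87 = 4550 − 3393 = 1157
S_xx = nΣx² − (Σx)² = 7·299 − 39² = 2093 − 1521 = 572
S_yy = nΣy² − (Σy)² = 7·1591 − 87² = 11137 − 7569 = 3568
r = S_xy / √(S_xx·S_yy) = 1157 / √(572·3568) = 1157 / √2040896 = 1157 / 1428.5993 = 0.8099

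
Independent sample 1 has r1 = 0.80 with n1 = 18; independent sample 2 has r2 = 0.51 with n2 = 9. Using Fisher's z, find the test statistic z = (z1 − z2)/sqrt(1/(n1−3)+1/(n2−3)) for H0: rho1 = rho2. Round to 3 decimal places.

1.109

Fisher z-transforms: z1 = atanh(0.80) = 1.098612, z2 = atanh(0.51) = 0.562730; difference d = 0.535882
Var(d) = 1/15 + 1/6 = 0.0666667 + 0.1666667 = 0.2333334
z = d/√Var(d) = 0.535882 / √0.2333334 = 0.535882 / 0.483046 = 1.109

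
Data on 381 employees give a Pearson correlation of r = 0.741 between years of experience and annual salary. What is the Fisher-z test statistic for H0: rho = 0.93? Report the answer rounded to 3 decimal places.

-13.720

Fisher z: atanh(0.741) = 0.952693, atanh(0.93) = 1.658390
z = (z_r − z_0)·√(n−3) = (0.952693 − 1.658390)·√378 = -0.705697 · 19.442222 = -13.720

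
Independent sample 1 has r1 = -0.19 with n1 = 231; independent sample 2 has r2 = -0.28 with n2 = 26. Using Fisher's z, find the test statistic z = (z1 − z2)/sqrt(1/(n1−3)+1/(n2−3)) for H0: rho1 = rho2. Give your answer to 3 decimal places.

0.436

z1 = atanh(-0.19) = -0.192337,  z2 = atanh(-0.28) = -0.287682
SE = √(1/(n1−3) + 1/(n2−3)) = √(1/228 + 1/23) = √(0.0043860 + 0.0434783) = √0.0478643 = 0.218779
z = (z1 − z2)/SE = (-0.192337 − (-0.287682)) / 0.218779 = 0.095345 / 0.218779 = 0.436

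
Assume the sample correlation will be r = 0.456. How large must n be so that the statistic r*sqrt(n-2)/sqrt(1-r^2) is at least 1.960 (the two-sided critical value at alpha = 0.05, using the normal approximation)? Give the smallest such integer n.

17

Need r·√(n−2)/√(1−r²) ≥ 1.960
√(n−2) ≥ 1.960·√(1−0.207936) / 0.456 = 1.960·0.889980 / 0.456 = 3.8254
n−2 ≥ 14.6337  ⇒  n ≥ 16.6337
Smallest integer n = 17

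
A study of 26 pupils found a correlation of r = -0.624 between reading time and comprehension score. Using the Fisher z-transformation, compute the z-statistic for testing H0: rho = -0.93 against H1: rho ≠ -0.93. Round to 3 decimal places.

Fisher z: atanh(-0.624) = -0.731529, atanh(-0.93) = -1.658390
z = (z_r − z_0)·√(n−3) = (-0.731529 − (-1.658390))·√23 = 0.926861 · 4.795832 = 4.445

4.445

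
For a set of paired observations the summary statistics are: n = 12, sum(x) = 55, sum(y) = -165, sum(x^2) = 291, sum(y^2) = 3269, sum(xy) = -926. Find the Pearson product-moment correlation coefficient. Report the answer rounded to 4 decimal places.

-0.8604

Numerator: nΣxy − (Σx)(Σy) = 12·(-926) − (55)(-165) = -2037
Denominator: √[(nΣx²−(Σx)²)(nΣy²−(Σy)²)]
  nΣx²−(Σx)² = 12·291 − 3025 = 467;  nΣy²−(Σy)² = 12·3269 − 27225 = 12003
  √(467·12003) = √5605401 = 2367.5728
r = -2037 / 2367.5728 = -0.8604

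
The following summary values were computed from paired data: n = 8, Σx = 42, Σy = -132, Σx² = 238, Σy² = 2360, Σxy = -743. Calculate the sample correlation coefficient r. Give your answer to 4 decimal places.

Numerator: nΣxy − (Σx)(Σy) = 8·(-743) − (42)(-132) = -400
Denominator: √[(nΣx²−(Σx)²)(nΣy²−(Σy)²)]
  nΣx²−(Σx)² = 8·238 − 1764 = 140;  nΣy²−(Σy)² = 8·2360 − 17424 = 1456
  √(140·1456) = √203840 = 451.4864
r = -400 / 451.4864 = -0.8860

-0.8860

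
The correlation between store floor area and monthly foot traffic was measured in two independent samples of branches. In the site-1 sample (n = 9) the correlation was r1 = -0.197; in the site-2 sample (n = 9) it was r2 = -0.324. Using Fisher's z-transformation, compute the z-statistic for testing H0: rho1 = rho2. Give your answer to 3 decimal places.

z1 = atanh(-0.197) = -0.199609,  z2 = atanh(-0.324) = -0.336110
SE = √(1/(n1−3) + 1/(n2−3)) = √(1/6 + 1/6) = √(0.1666667 + 0.1666667) = √0.3333334 = 0.577350
z = (z1 − z2)/SE = (-0.199609 − (-0.336110)) / 0.577350 = 0.136501 / 0.577350 = 0.236

0.236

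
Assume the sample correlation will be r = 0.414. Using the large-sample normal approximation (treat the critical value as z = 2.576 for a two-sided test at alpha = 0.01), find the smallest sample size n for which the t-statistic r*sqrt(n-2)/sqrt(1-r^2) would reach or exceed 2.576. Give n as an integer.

Need r·√(n−2)/√(1−r²) ≥ 2.576
√(n−2) ≥ 2.576·√(1−0.171396) / 0.414 = 2.576·0.910277 / 0.414 = 5.6639
n−2 ≥ 32.0798  ⇒  n ≥ 34.0798
Smallest integer n = 35

35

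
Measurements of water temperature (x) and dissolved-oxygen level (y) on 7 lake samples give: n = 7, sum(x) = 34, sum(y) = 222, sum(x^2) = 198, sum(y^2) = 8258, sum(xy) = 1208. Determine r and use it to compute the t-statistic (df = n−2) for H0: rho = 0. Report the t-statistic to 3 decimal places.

1.905

S_xy = nΣxy − ΣxΣy = 7·1208 − 34·222 = 8456 − 7548 = 908
S_xx = nΣx² − (Σx)² = 7·198 − 34² = 1386 − 1156 = 230
S_yy = nΣy² − (Σy)² = 7·8258 − 222² = 57806 − 49284 = 8522
r = S_xy / √(S_xx·S_yy) = 908 / √(230·8522) = 908 / √1960060 = 908 / 1400.0214 = 0.6486
t = r·√(n−2)/√(1−r²) = 0.6486·√5 / √(1−0.420682) = 1.450314 / 0.761129 = 1.905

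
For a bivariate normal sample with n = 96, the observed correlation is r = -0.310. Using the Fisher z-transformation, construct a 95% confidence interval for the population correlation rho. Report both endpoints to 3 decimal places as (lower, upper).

(-0.481, -0.117)

z_r = atanh(-0.310) = -0.320545;  SE = 1/√(n−3) = 1/√93 = 0.103695
z-limits: -0.320545 ± 1.960·0.103695 = -0.320545 ± 0.203242 = [-0.523787, -0.117303]
ρ-limits: (tanh -0.523787, tanh -0.117303) = (-0.481, -0.117)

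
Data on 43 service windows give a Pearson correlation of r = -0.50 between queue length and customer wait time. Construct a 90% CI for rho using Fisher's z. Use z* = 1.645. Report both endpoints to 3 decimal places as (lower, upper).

z_r = atanh(-0.50) = -0.549306;  SE = 1/√(n−3) = 1/√40 = 0.158114
z-limits: -0.549306 ± 1.645·0.158114 = -0.549306 ± 0.260098 = [-0.809404, -0.289208]
ρ-limits: (tanh -0.809404, tanh -0.289208) = (-0.669, -0.281)

(-0.669, -0.281)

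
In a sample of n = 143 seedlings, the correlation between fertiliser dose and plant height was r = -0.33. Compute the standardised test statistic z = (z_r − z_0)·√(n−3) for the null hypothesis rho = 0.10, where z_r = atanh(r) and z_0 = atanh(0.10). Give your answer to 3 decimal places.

-5.244

Fisher z: atanh(-0.33) = -0.342828, atanh(0.10) = 0.100335
z = (z_r − z_0)·√(n−3) = (-0.342828 − 0.100335)·√140 = -0.443163 · 11.832160 = -5.244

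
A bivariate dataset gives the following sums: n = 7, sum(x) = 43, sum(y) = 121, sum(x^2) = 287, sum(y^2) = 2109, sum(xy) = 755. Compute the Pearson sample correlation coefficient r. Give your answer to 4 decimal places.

0.5869

S_xy = nΣxy − ΣxΣy = 7·755 − 43·121 = 5285 − 5203 = 82
S_xx = nΣx² − (Σx)² = 7·287 − 43² = 2009 − 1849 = 160
S_yy = nΣy² − (Σy)² = 7·2109 − 121² = 14763 − 14641 = 122
r = S_xy / √(S_xx·S_yy) = 82 / √(160·122) = 82 / √19520 = 82 / 139.7140 = 0.5869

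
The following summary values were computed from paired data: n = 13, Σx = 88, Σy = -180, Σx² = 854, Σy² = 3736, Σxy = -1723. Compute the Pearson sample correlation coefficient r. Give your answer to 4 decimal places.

S_xy = nΣxy − ΣxΣy = 13·(-1723) − 88·(-180) = -22399 − (-15840) = -6559
S_xx = nΣx² − (Σx)² = 13·854 − 88² = 11102 − 7744 = 3358
S_yy = nΣy² − (Σy)² = 13·3736 − (-180)² = 48568 − 32400 = 16168
r = S_xy / √(S_xx·S_yy) = -6559 / √(3358·16168) = -6559 / √54292144 = -6559 / 7368.3203 = -0.8902

-0.8902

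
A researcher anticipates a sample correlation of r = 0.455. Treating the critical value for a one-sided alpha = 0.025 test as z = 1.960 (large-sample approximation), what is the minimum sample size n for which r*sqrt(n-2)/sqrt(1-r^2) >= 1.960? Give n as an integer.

Need r·√(n−2)/√(1−r²) ≥ 1.960
√(n−2) ≥ 1.960·√(1−0.207025) / 0.455 = 1.960·0.890491 / 0.455 = 3.8360
n−2 ≥ 14.7149  ⇒  n ≥ 16.7149
Smallest integer n = 17

17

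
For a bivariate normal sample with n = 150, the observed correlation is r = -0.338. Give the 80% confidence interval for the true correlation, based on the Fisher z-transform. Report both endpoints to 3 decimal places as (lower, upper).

Fisher z: z_r = atanh(r) = ½·ln((1+(-0.338))/(1−(-0.338))) = -0.351833
SE(z) = 1/√(n−3) = 1/√147 = 0.082479
80% ⇒ z* = 1.282; margin = 1.282·0.082479 = 0.105738
CI on z-scale: (-0.457571, -0.246095)
Back-transform: tanh(-0.457571) = -0.428102, tanh(-0.246095) = -0.241244

(-0.428, -0.241)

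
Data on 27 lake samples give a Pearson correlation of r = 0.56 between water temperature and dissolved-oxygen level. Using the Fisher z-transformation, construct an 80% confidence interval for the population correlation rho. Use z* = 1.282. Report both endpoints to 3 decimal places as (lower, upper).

z_r = atanh(0.56) = 0.632833;  SE = 1/√(n−3) = 1/√24 = 0.204124
z-limits: 0.632833 ± 1.282·0.204124 = 0.632833 ± 0.261687 = [0.371146, 0.894520]
ρ-limits: (tanh 0.371146, tanh 0.894520) = (0.355, 0.714)

(0.355, 0.714)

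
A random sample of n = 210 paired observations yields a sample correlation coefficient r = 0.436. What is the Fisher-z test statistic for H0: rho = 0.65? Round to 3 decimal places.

z_r = atanh(0.436) = 0.467281,  z_0 = atanh(0.65) = 0.775299
SE = 1/√(n−3) = 1/√207 = 0.069505
z = (z_r − z_0)/SE = (0.467281 − 0.775299) / 0.069505 = -0.308018 / 0.069505 = -4.432

-4.432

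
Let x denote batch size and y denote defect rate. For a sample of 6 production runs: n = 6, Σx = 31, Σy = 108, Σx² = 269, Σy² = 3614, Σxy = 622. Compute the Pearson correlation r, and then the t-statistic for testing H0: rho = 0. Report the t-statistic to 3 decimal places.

S_xy = nΣxy − ΣxΣy = 6·622 − 31·108 = 3732 − 3348 = 384
S_xx = nΣx² − (Σx)² = 6·269 − 31² = 1614 − 961 = 653
S_yy = nΣy² − (Σy)² = 6·3614 − 108² = 21684 − 11664 = 10020
r = S_xy / √(S_xx·S_yy) = 384 / √(653·10020) = 384 / √6543060 = 384 / 2557.9406 = 0.1501
t = r·√(n−2)/√(1−r²) = 0.1501·√4 / √(1−0.022530) = 0.300200 / 0.988671 = 0.304

0.304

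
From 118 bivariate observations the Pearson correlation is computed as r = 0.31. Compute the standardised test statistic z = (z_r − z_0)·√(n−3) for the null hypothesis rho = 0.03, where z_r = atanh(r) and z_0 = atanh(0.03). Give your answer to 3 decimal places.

z_r = atanh(0.31) = 0.320545,  z_0 = atanh(0.03) = 0.030009
SE = 1/√(n−3) = 1/√115 = 0.093250
z = (z_r − z_0)/SE = (0.320545 − 0.030009) / 0.093250 = 0.290536 / 0.093250 = 3.116

3.116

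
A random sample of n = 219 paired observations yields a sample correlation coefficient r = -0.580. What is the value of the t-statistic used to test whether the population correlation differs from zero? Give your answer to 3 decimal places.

t = r·√(n−2) / √(1−r²) with r = -0.580, n = 219
  = -0.580·√217 / √(1 − 0.336400)
  = -0.580·14.730920 / 0.814616
  = -8.543934 / 0.814616 = -10.488

-10.488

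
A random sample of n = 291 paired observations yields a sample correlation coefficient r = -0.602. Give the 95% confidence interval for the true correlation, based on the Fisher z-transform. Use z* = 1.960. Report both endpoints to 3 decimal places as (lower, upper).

Fisher z: z_r = atanh(r) = ½·ln((1+(-0.602))/(1−(-0.602))) = -0.696278
SE(z) = 1/√(n−3) = 1/√288 = 0.058926
95% ⇒ z* = 1.960; margin = 1.960·0.058926 = 0.115495
CI on z-scale: (-0.811773, -0.580783)
Back-transform: tanh(-0.811773) = -0.670567, tanh(-0.580783) = -0.523234

(-0.671, -0.523)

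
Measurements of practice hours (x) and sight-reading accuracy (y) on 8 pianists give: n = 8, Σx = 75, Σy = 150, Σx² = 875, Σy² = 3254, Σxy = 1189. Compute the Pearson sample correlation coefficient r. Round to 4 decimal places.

S_xy = nΣxy − ΣxΣy = 8·1189 − 75·150 = 9512 − 11250 = -1738
S_xx = nΣx² − (Σx)² = 8·875 − 75² = 7000 − 5625 = 1375
S_yy = nΣy² − (Σy)² = 8·3254 − 150² = 26032 − 22500 = 3532
r = S_xy / √(S_xx·S_yy) = -1738 / √(1375·3532) = -1738 / √4856500 = -1738 / 2203.7468 = -0.7887

-0.7887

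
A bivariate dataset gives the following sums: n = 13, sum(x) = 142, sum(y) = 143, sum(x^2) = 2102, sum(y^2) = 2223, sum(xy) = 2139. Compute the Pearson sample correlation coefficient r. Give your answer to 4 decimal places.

Numerator: nΣxy − (Σx)(Σy) = 13·2139 − (142)(143) = 7501
Denominator: √[(nΣx²−(Σx)²)(nΣy²−(Σy)²)]
  nΣx²−(Σx)² = 13·2102 − 20164 = 7162;  nΣy²−(Σy)² = 13·2223 − 20449 = 8450
  √(7162·8450) = √60518900 = 7779.3894
r = 7501 / 7779.3894 = 0.9642

0.9642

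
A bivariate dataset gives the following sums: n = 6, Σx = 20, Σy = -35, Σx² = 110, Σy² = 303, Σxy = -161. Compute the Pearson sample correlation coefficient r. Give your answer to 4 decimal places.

-0.6774

Numerator: nΣxy − (Σx)(Σy) = 6·(-161) − (20)(-35) = -266
Denominator: √[(nΣx²−(Σx)²)(nΣy²−(Σy)²)]
  nΣx²−(Σx)² = 6·110 − 400 = 260;  nΣy²−(Σy)² = 6·303 − 1225 = 593
  √(260·593) = √154180 = 392.6576
r = -266 / 392.6576 = -0.6774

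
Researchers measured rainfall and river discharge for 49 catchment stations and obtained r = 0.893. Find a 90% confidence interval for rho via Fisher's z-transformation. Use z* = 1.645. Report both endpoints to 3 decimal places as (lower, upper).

Fisher z: z_r = atanh(r) = ½·ln((1+0.893)/(1−0.893)) = 1.436545
SE(z) = 1/√(n−3) = 1/√46 = 0.147442
90% ⇒ z* = 1.645; margin = 1.645·0.147442 = 0.242542
CI on z-scale: (1.194003, 1.679087)
Back-transform: tanh(1.194003) = 0.831816, tanh(1.679087) = 0.932743

(0.832, 0.933)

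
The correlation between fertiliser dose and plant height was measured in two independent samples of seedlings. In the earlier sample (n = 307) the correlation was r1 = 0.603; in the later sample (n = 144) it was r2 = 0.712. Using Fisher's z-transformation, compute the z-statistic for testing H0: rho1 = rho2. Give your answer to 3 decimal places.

-1.898

z1 = atanh(0.603) = 0.697848,  z2 = atanh(0.712) = 0.891229
SE = √(1/(n1−3) + 1/(n2−3)) = √(1/304 + 1/141) = √(0.0032895 + 0.0070922) = √0.0103817 = 0.101891
z = (z1 − z2)/SE = (0.697848 − 0.891229) / 0.101891 = -0.193381 / 0.101891 = -1.898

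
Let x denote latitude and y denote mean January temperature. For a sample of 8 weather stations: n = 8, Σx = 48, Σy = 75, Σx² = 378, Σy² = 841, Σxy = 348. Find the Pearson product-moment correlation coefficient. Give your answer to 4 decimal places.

-0.9157

S_xy = nΣxy − ΣxΣy = 8·348 − 48·75 = 2784 − 3600 = -816
S_xx = nΣx² − (Σx)² = 8·378 − 48² = 3024 − 2304 = 720
S_yy = nΣy² − (Σy)² = 8·841 − 75² = 6728 − 5625 = 1103
r = S_xy / √(S_xx·S_yy) = -816 / √(720·1103) = -816 / √794160 = -816 / 891.1566 = -0.9157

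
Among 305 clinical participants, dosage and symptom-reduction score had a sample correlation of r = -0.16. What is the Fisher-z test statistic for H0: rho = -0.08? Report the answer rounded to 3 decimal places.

z_r = atanh(-0.16) = -0.161387,  z_0 = atanh(-0.08) = -0.080171
SE = 1/√(n−3) = 1/√302 = 0.057544
z = (z_r − z_0)/SE = (-0.161387 − (-0.080171)) / 0.057544 = -0.081216 / 0.057544 = -1.411

-1.411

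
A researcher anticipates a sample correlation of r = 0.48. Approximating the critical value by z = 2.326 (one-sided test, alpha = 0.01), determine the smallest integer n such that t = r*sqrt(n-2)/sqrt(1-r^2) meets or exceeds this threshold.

Need r·√(n−2)/√(1−r²) ≥ 2.326
√(n−2) ≥ 2.326·√(1−0.2304) / 0.48 = 2.326·0.877268 / 0.48 = 4.2511
n−2 ≥ 18.0719  ⇒  n ≥ 20.0719
Smallest integer n = 21

21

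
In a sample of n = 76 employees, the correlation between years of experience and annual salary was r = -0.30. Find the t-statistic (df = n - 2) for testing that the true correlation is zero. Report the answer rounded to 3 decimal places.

1 − r² = 1 − 0.0900 = 0.9100;  √(1−r²) = 0.953939
√(n−2) = √74 = 8.602325
t = r·√(n−2)/√(1−r²) = -0.30 · 8.602325 / 0.953939 = -2.705

-2.705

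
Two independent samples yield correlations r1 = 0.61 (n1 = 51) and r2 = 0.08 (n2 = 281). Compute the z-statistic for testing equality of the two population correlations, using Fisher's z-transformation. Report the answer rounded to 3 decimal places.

Fisher z-transforms: z1 = atanh(0.61) = 0.708921, z2 = atanh(0.08) = 0.080171; difference d = 0.628750
Var(d) = 1/48 + 1/278 = 0.0208333 + 0.0035971 = 0.0244304
z = d/√Var(d) = 0.628750 / √0.0244304 = 0.628750 / 0.156302 = 4.023

4.023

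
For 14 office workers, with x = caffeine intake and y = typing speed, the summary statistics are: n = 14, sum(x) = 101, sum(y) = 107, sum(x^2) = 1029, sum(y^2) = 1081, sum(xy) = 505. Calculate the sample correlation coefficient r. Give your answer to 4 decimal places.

Numerator: nΣxy − (Σx)(Σy) = 14·505 − (101)(107) = -3737
Denominator: √[(nΣx²−(Σx)²)(nΣy²−(Σy)²)]
  nΣx²−(Σx)² = 14·1029 − 10201 = 4205;  nΣy²−(Σy)² = 14·1081 − 11449 = 3685
  √(4205·3685) = √15495425 = 3936.4229
r = -3737 / 3936.4229 = -0.9493

-0.9493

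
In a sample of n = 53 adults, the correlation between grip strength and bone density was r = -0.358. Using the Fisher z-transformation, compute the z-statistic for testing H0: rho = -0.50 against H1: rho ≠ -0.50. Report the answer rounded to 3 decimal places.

Fisher z: atanh(-0.358) = -0.374590, atanh(-0.50) = -0.549306
z = (z_r − z_0)·√(n−3) = (-0.374590 − (-0.549306))·√50 = 0.174716 · 7.071068 = 1.235

1.235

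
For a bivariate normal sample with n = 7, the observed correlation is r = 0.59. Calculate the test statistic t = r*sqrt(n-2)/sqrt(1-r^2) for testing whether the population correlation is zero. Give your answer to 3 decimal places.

1 − r² = 1 − 0.3481 = 0.6519;  √(1−r²) = 0.807403
√(n−2) = √5 = 2.236068
t = r·√(n−2)/√(1−r²) = 0.59 · 2.236068 / 0.807403 = 1.634

1.634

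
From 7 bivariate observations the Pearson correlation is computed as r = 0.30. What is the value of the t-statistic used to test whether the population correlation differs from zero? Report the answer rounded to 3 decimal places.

0.703

1 − r² = 1 − 0.0900 = 0.9100;  √(1−r²) = 0.953939
√(n−2) = √5 = 2.236068
t = r·√(n−2)/√(1−r²) = 0.30 · 2.236068 / 0.953939 = 0.703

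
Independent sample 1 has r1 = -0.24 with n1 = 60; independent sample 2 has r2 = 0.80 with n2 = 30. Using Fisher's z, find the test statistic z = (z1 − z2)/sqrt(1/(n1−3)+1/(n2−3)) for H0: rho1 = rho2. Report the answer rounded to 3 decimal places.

z1 = atanh(-0.24) = -0.244774,  z2 = atanh(0.80) = 1.098612
SE = √(1/(n1−3) + 1/(n2−3)) = √(1/57 + 1/27) = √(0.0175439 + 0.0370370) = √0.0545809 = 0.233626
z = (z1 − z2)/SE = (-0.244774 − 1.098612) / 0.233626 = -1.343386 / 0.233626 = -5.750

-5.750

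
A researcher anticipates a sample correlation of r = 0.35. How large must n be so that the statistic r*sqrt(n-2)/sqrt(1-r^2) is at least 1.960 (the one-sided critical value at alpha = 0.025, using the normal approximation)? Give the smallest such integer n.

r√(n−2)/√(1−r²) ≥ 1.960  ⇔  n−2 ≥ (1.960)²·(1−r²)/r²
(1−r²)/r² = (1−0.1225)/0.1225 = 7.1633
n ≥ 2 + 3.8416·7.1633 = 2 + 27.5185 = 29.5185
⌈29.5185⌉ = 30

30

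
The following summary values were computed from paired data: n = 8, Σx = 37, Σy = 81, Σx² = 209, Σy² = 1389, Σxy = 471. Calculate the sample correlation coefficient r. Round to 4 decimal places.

S_xy = nΣxy − ΣxΣy = 8·471 − 37·81 = 3768 − 2997 = 771
S_xx = nΣx² − (Σx)² = 8·209 − 37² = 1672 − 1369 = 303
S_yy = nΣy² − (Σy)² = 8·1389 − 81² = 11112 − 6561 = 4551
r = S_xy / √(S_xx·S_yy) = 771 / √(303·4551) = 771 / √1378953 = 771 / 1174.2883 = 0.6566

0.6566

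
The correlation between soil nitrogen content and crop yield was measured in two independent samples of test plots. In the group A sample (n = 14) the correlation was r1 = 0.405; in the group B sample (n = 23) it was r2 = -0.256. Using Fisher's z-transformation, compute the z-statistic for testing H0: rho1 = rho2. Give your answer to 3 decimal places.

1.842

Fisher z-transforms: z1 = atanh(0.405) = 0.429616, z2 = atanh(-0.256) = -0.261823; difference d = 0.691439
Var(d) = 1/11 + 1/20 = 0.0909091 + 0.0500000 = 0.1409091
z = d/√Var(d) = 0.691439 / √0.1409091 = 0.691439 / 0.375379 = 1.842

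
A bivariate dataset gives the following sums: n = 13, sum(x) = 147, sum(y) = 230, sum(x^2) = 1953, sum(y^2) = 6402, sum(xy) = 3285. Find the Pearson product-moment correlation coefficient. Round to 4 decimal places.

S_xy = nΣxy − ΣxΣy = 13·3285 − 147·230 = 42705 − 33810 = 8895
S_xx = nΣx² − (Σx)² = 13·1953 − 147² = 25389 − 21609 = 3780
S_yy = nΣy² − (Σy)² = 13·6402 − 230² = 83226 − 52900 = 30326
r = S_xy / √(S_xx·S_yy) = 8895 / √(3780·30326) = 8895 / √114632280 = 8895 / 10706.6465 = 0.8308

0.8308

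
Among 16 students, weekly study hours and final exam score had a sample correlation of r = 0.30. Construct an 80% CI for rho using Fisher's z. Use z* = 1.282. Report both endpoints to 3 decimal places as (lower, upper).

Fisher z: z_r = atanh(r) = ½·ln((1+0.30)/(1−0.30)) = 0.309520
SE(z) = 1/√(n−3) = 1/√13 = 0.277350
80% ⇒ z* = 1.282; margin = 1.282·0.277350 = 0.355563
CI on z-scale: (-0.046043, 0.665083)
Back-transform: tanh(-0.046043) = -0.046010, tanh(0.665083) = 0.581736

(-0.046, 0.582)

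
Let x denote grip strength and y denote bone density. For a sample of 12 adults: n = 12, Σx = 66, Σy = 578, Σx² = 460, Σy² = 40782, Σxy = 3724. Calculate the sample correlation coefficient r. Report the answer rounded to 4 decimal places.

0.4864

S_xy = nΣxy − ΣxΣy = 12·3724 − 66·578 = 44688 − 38148 = 6540
S_xx = nΣx² − (Σx)² = 12·460 − 66² = 5520 − 4356 = 1164
S_yy = nΣy² − (Σy)² = 12·40782 − 578² = 489384 − 334084 = 155300
r = S_xy / √(S_xx·S_yy) = 6540 / √(1164·155300) = 6540 / √180769200 = 6540 / 13445.0437 = 0.4864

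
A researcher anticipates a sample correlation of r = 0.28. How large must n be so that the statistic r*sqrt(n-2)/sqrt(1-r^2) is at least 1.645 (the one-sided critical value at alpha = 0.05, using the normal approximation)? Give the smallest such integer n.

Need r·√(n−2)/√(1−r²) ≥ 1.645
√(n−2) ≥ 1.645·√(1−0.0784) / 0.28 = 1.645·0.960000 / 0.28 = 5.6400
n−2 ≥ 31.8096  ⇒  n ≥ 33.8096
Smallest integer n = 34

34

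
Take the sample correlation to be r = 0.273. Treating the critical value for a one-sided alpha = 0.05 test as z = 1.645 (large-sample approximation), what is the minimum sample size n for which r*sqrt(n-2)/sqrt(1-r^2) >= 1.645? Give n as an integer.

r√(n−2)/√(1−r²) ≥ 1.645  ⇔  n−2 ≥ (1.645)²·(1−r²)/r²
(1−r²)/r² = (1−0.074529)/0.074529 = 12.4176
n ≥ 2 + 2.706025·12.4176 = 2 + 33.6023 = 35.6023
⌈35.6023⌉ = 36

36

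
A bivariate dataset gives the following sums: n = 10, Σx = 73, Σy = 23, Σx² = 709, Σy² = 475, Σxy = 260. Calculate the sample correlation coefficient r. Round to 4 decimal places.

0.3378

Numerator: nΣxy − (Σx)(Σy) = 10·260 − (73)(23) = 921
Denominator: √[(nΣx²−(Σx)²)(nΣy²−(Σy)²)]
  nΣx²−(Σx)² = 10·709 − 5329 = 1761;  nΣy²−(Σy)² = 10·475 − 529 = 4221
  √(1761·4221) = √7433181 = 2726.3861
r = 921 / 2726.3861 = 0.3378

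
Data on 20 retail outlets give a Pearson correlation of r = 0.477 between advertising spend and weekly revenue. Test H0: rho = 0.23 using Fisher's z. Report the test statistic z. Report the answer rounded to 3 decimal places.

1.175

z_r = atanh(0.477) = 0.519093,  z_0 = atanh(0.23) = 0.234189
SE = 1/√(n−3) = 1/√17 = 0.242536
z = (z_r − z_0)/SE = (0.519093 − 0.234189) / 0.242536 = 0.284904 / 0.242536 = 1.175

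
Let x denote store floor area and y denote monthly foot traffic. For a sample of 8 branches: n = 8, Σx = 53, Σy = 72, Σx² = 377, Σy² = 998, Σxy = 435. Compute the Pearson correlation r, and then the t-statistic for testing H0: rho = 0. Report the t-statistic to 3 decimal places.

S_xy = nΣxy − ΣxΣy = 8·435 − 53·72 = 3480 − 3816 = -336
S_xx = nΣx² − (Σx)² = 8·377 − 53² = 3016 − 2809 = 207
S_yy = nΣy² − (Σy)² = 8·998 − 72² = 7984 − 5184 = 2800
r = S_xy / √(S_xx·S_yy) = -336 / √(207·2800) = -336 / √579600 = -336 / 761.3147 = -0.4413
t = r·√(n−2)/√(1−r²) = -0.4413·√6 / √(1−0.194746) = -1.080960 / 0.897359 = -1.205

-1.205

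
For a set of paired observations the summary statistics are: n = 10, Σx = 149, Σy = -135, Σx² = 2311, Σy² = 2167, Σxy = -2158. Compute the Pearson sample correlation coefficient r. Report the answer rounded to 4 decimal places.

S_xy = nΣxy − ΣxΣy = 10·(-2158) − 149·(-135) = -21580 − (-20115) = -1465
S_xx = nΣx² − (Σx)² = 10·2311 − 149² = 23110 − 22201 = 909
S_yy = nΣy² − (Σy)² = 10·2167 − (-135)² = 21670 − 18225 = 3445
r = S_xy / √(S_xx·S_yy) = -1465 / √(909·3445) = -1465 / √3131505 = -1465 / 1769.6059 = -0.8279

-0.8279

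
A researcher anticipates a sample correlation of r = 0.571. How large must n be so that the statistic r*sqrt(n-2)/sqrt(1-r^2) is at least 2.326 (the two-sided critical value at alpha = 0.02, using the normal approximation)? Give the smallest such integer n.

Need r·√(n−2)/√(1−r²) ≥ 2.326
√(n−2) ≥ 2.326·√(1−0.326041) / 0.571 = 2.326·0.820950 / 0.571 = 3.3442
n−2 ≥ 11.1837  ⇒  n ≥ 13.1837
Smallest integer n = 14

14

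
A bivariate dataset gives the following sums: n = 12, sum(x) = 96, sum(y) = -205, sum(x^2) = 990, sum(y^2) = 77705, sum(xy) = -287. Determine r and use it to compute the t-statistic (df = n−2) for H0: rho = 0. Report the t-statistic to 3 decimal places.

Numerator: nΣxy − (Σx)(Σy) = 12·(-287) − (96)(-205) = 16236
Denominator: √[(nΣx²−(Σx)²)(nΣy²−(Σy)²)]
  nΣx²−(Σx)² = 12·990 − 9216 = 2664;  nΣy²−(Σy)² = 12·77705 − 42025 = 890435
  √(2664·890435) = √2372118840 = 48704.4027
r = 16236 / 48704.4027 = 0.3334
t = r·√(n−2)/√(1−r²) = 0.3334·√10 / √(1−0.111156) = 1.054303 / 0.942785 = 1.118

1.118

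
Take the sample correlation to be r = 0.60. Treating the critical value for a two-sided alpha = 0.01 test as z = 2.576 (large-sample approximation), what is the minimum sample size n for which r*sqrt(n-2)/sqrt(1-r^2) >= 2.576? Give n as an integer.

Need r·√(n−2)/√(1−r²) ≥ 2.576
√(n−2) ≥ 2.576·√(1−0.3600) / 0.60 = 2.576·0.800000 / 0.60 = 3.4347
n−2 ≥ 11.7972  ⇒  n ≥ 13.7972
Smallest integer n = 14

14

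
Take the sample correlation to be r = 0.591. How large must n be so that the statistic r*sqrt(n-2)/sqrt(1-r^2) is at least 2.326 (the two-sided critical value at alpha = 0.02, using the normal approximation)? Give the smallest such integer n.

13

Need r·√(n−2)/√(1−r²) ≥ 2.326
√(n−2) ≥ 2.326·√(1−0.349281) / 0.591 = 2.326·0.806672 / 0.591 = 3.1748
n−2 ≥ 10.0794  ⇒  n ≥ 12.0794
Smallest integer n = 13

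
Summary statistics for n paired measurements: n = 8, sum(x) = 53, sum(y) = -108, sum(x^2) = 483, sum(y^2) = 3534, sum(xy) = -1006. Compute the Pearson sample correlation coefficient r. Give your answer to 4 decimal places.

-0.5552

S_xy = nΣxy − ΣxΣy = 8·(-1006) − 53·(-108) = -8048 − (-5724) = -2324
S_xx = nΣx² − (Σx)² = 8·483 − 53² = 3864 − 2809 = 1055
S_yy = nΣy² − (Σy)² = 8·3534 − (-108)² = 28272 − 11664 = 16608
r = S_xy / √(S_xx·S_yy) = -2324 / √(1055·16608) = -2324 / √17521440 = -2324 / 4185.8619 = -0.5552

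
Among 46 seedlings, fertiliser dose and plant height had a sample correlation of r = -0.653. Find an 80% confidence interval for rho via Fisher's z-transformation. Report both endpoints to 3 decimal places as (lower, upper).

(-0.751, -0.526)

z_r = atanh(-0.653) = -0.780511;  SE = 1/√(n−3) = 1/√43 = 0.152499
z-limits: -0.780511 ± 1.282·0.152499 = -0.780511 ± 0.195504 = [-0.976015, -0.585007]
ρ-limits: (tanh -0.976015, tanh -0.585007) = (-0.751, -0.526)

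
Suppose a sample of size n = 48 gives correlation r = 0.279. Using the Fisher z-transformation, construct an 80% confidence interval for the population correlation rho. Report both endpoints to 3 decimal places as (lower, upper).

z_r = atanh(0.279) = 0.286597;  SE = 1/√(n−3) = 1/√45 = 0.149071
z-limits: 0.286597 ± 1.282·0.149071 = 0.286597 ± 0.191109 = [0.095488, 0.477706]
ρ-limits: (tanh 0.095488, tanh 0.477706) = (0.095, 0.444)

(0.095, 0.444)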